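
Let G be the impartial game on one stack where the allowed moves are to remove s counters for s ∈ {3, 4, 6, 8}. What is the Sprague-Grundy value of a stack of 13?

Build the Grundy sequence with g(k) = mex{g(k−s) : s ∈ {3, 4, 6, 8}, s ≤ k}:
g(0) = mex{} = 0
g(1) = mex{} = 0
g(2) = mex{} = 0
g(3) = mex{0} = 1
g(4) = mex{0} = 1
g(5) = mex{0} = 1
g(6) = mex{0,1} = 2
g(7) = mex{0,1} = 2
g(8) = mex{0,1} = 2
g(9) = mex{0,1,2} = 3
g(10) = mex{0,1,2} = 3
g(11) = mex{1,2} = 0
g(12) = mex{1,2,3} = 0
g(13) = mex{1,2,3} = 0
So g(13) = 0.

0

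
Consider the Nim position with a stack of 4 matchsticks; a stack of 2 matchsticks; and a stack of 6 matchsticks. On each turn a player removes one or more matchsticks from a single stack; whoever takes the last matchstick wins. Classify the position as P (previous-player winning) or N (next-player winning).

P-position

In binary:
  100  (4)
  010  (2)
  110  (6)
  ---
  000  (0)
The nim-sum is 0, so this is a P-position: the player to move is in a losing position under optimal play.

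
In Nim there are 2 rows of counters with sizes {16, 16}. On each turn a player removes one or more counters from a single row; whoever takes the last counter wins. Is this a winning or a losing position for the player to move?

Write each in binary and XOR column by column:
  10000  (16)
  10000  (16)
  -----
  00000  (0)
The nim-sum is 0, so this is a P-position: the player to move is in a losing position under optimal play.

Losing position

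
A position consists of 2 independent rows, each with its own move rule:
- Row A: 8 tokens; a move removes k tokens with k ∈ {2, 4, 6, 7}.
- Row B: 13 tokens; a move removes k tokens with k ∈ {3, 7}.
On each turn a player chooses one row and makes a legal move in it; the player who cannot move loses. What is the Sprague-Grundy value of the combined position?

5

Build the Grundy sequence for row A with g(k) = mex{g(k−s) : s ∈ {2, 4, 6, 7}, s ≤ k}:
k:     0  1  2  3  4  5  6  7  8
g(k):  0  0  1  1  2  2  3  3  4
So g(8) = 4.
Grundy values for row B (subtraction set {3, 7}):
k:     0  1  2  3  4  5  6  7  8  9 10 11 12 13
g(k):  0  0  0  1  1  1  0  2  2  1  0  0  0  1
So g(13) = 1.
The value of a disjunctive sum is the nim-sum of the parts.
Combined value = 4 XOR 1 = 5.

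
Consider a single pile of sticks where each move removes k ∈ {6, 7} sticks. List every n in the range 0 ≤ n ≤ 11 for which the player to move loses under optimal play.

Compute g(0), g(1), … for moves {6, 7}:
k:     0  1  2  3  4  5  6  7  8  9 10 11
g(k):  0  0  0  0  0  0  1  1  1  1  1  1
The P-positions (g = 0) in 0..11 are 0, 1, 2, 3, 4, 5.

0, 1, 2, 3, 4, 5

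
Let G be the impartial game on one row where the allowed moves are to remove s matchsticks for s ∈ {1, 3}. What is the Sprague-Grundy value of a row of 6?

0

Compute g(0), g(1), … for moves {1, 3}:
k:     0  1  2  3  4  5  6
g(k):  0  1  0  1  0  1  0
So g(6) = 0.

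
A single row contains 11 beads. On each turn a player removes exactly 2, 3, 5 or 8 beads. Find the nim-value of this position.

Build the Grundy sequence with g(k) = mex{g(k−s) : s ∈ {2, 3, 5, 8}, s ≤ k}:
k:     0  1  2  3  4  5  6  7  8  9 10 11
g(k):  0  0  1  1  2  2  3  0  4  1  3  0
So g(11) = 0.

0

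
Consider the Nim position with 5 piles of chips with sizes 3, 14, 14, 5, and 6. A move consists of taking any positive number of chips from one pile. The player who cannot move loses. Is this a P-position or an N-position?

P-position

Write each in binary and XOR column by column:
  0011  (3)
  1110  (14)
  1110  (14)
  0101  (5)
  0110  (6)
  ----
  0000  (0)
The nim-sum is 0, so this is a P-position: the player to move is in a losing position under optimal play.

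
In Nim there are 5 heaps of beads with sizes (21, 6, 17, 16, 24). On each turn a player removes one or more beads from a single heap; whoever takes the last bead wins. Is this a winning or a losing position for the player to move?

Winning position

In binary:
  10101  (21)
  00110  (6)
  10001  (17)
  10000  (16)
  11000  (24)
  -----
  01010  (10)
The nim-sum is 10 ≠ 0, so this is an N-position: the player to move can win.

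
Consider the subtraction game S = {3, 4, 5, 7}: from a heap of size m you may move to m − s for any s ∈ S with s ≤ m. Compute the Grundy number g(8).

Build the Grundy sequence with g(k) = mex{g(k−s) : s ∈ {3, 4, 5, 7}, s ≤ k}:
g(0) = mex{} = 0
g(1) = mex{} = 0
g(2) = mex{} = 0
g(3) = mex{0} = 1
g(4) = mex{0} = 1
g(5) = mex{0} = 1
g(6) = mex{0,1} = 2
g(7) = mex{0,1} = 2
g(8) = mex{0,1} = 2
So g(8) = 2.

2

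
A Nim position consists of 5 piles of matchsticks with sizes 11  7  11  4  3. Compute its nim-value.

0

Bitwise XOR of the heap sizes:
  1011  (11)
  0111  (7)
  1011  (11)
  0100  (4)
  0011  (3)
  ----
  0000  (0)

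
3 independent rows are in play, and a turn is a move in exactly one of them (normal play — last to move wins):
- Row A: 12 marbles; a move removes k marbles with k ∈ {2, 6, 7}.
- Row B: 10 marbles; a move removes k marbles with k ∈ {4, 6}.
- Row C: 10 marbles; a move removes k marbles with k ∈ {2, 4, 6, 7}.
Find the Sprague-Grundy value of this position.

Grundy values for row A (subtraction set {2, 6, 7}):
k:     0  1  2  3  4  5  6  7  8  9 10 11 12
g(k):  0  0  1  1  0  0  1  1  2  0  3  1  2
So g(12) = 2.
Grundy values for row B (subtraction set {4, 6}):
g(0) = mex{} = 0
g(1) = mex{} = 0
g(2) = mex{} = 0
g(3) = mex{} = 0
g(4) = mex{0} = 1
g(5) = mex{0} = 1
g(6) = mex{0} = 1
g(7) = mex{0} = 1
g(8) = mex{0,1} = 2
g(9) = mex{0,1} = 2
g(10) = mex{1} = 0
So g(10) = 0.
Grundy values for row C (subtraction set {2, 4, 6, 7}):
g(0) = mex{} = 0
g(1) = mex{} = 0
g(2) = mex{0} = 1
g(3) = mex{0} = 1
g(4) = mex{0,1} = 2
g(5) = mex{0,1} = 2
g(6) = mex{0,1,2} = 3
g(7) = mex{0,1,2} = 3
g(8) = mex{0,1,2,3} = 4
g(9) = mex{1,2,3} = 0
g(10) = mex{1,2,3,4} = 0
So g(10) = 0.
By the Sprague-Grundy theorem, the Grundy value of a sum of independent games is the XOR of the component values.
Combined value = 2 XOR 0 XOR 0 = 2.

2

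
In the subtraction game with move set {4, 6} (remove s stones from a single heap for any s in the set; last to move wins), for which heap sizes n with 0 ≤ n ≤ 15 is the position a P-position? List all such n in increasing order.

Compute g(0), g(1), … for moves {4, 6}:
k:     0  1  2  3  4  5  6  7  8  9 10 11 12 13 14 15
g(k):  0  0  0  0  1  1  1  1  2  2  0  0  0  0  1  1
The P-positions (g = 0) in 0..15 are 0, 1, 2, 3, 10, 11, 12, 13.

0, 1, 2, 3, 10, 11, 12, 13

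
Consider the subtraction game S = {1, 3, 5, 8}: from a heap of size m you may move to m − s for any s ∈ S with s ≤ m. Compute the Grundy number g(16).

1

Grundy values for subtraction set {1, 3, 5, 8}:
k:     0  1  2  3  4  5  6  7  8  9 10 11 12 13 14 15 16
g(k):  0  1  0  1  0  1  0  1  2  3  2  3  2  0  1  0  1
So g(16) = 1.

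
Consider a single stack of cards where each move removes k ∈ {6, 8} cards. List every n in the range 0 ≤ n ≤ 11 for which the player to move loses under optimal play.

0, 1, 2, 3, 4, 5

Grundy values for subtraction set {6, 8}:
k:     0  1  2  3  4  5  6  7  8  9 10 11
g(k):  0  0  0  0  0  0  1  1  1  1  1  1
The P-positions (g = 0) in 0..11 are 0, 1, 2, 3, 4, 5.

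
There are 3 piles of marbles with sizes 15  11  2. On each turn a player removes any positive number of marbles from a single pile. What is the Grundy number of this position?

Nim-sum: 15 ^ 11 ^ 2 = 6.

6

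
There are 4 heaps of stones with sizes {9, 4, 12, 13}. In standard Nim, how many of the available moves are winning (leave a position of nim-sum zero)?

Compute the nim-sum pairwise:
9 ⊕ 4 = 13
13 ⊕ 12 = 1
1 ⊕ 13 = 12
The overall nim-sum is X = 12. A heap of size p has a winning move iff p XOR X < p (reduce it to p XOR X).
  9: 9 XOR 12 = 5 < 9 — winning move (to 5).
  4: 4 XOR 12 = 8 ≥ 4 — no move.
  12: 12 XOR 12 = 0 < 12 — winning move (to 0).
  13: 13 XOR 12 = 1 < 13 — winning move (to 1).
That gives 3 winning moves.

3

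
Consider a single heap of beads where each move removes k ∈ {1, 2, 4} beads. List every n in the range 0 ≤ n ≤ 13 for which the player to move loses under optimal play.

Grundy values for subtraction set {1, 2, 4}:
g(0) = mex{} = 0
g(1) = mex{0} = 1
g(2) = mex{0,1} = 2
g(3) = mex{1,2} = 0
g(4) = mex{0,2} = 1
g(5) = mex{0,1} = 2
g(6) = mex{1,2} = 0
g(7) = mex{0,2} = 1
g(8) = mex{0,1} = 2
g(9) = mex{1,2} = 0
g(10) = mex{0,2} = 1
g(11) = mex{0,1} = 2
g(12) = mex{1,2} = 0
g(13) = mex{0,2} = 1
The P-positions (g = 0) in 0..13 are 0, 3, 6, 9, 12.

0, 3, 6, 9, 12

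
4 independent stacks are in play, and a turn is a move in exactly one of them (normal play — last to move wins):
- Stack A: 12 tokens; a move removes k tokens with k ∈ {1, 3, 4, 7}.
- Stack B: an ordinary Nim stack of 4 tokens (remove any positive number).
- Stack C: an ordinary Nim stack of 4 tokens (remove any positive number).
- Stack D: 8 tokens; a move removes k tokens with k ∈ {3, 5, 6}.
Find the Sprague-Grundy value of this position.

Build the Grundy sequence for stack A with g(k) = mex{g(k−s) : s ∈ {1, 3, 4, 7}, s ≤ k}:
g(0) = mex{} = 0
g(1) = mex{0} = 1
g(2) = mex{1} = 0
g(3) = mex{0} = 1
g(4) = mex{0,1} = 2
g(5) = mex{0,1,2} = 3
g(6) = mex{0,1,3} = 2
g(7) = mex{0,1,2} = 3
g(8) = mex{1,2,3} = 0
g(9) = mex{0,2,3} = 1
g(10) = mex{1,2,3} = 0
g(11) = mex{0,2,3} = 1
g(12) = mex{0,1,3} = 2
So g(12) = 2.
Stack B is a plain Nim stack of size 4, so its Grundy value is 4.
Stack C is a plain Nim stack of size 4, so its Grundy value is 4.
For stack D, compute g(0), g(1), … with moves {3, 5, 6}:
g(0) = mex{} = 0
g(1) = mex{} = 0
g(2) = mex{} = 0
g(3) = mex{0} = 1
g(4) = mex{0} = 1
g(5) = mex{0} = 1
g(6) = mex{0,1} = 2
g(7) = mex{0,1} = 2
g(8) = mex{0,1} = 2
So g(8) = 2.
By the Sprague-Grundy theorem, the Grundy value of a sum of independent games is the XOR of the component values.
Combined value = 2 XOR 4 XOR 4 XOR 2 = 0.

0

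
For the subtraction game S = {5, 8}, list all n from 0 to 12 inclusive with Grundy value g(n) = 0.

0, 1, 2, 3, 4

Grundy values for subtraction set {5, 8}:
g(0) = mex{} = 0
g(1) = mex{} = 0
g(2) = mex{} = 0
g(3) = mex{} = 0
g(4) = mex{} = 0
g(5) = mex{0} = 1
g(6) = mex{0} = 1
g(7) = mex{0} = 1
g(8) = mex{0} = 1
g(9) = mex{0} = 1
g(10) = mex{0,1} = 2
g(11) = mex{0,1} = 2
g(12) = mex{0,1} = 2
The P-positions (g = 0) in 0..12 are 0, 1, 2, 3, 4.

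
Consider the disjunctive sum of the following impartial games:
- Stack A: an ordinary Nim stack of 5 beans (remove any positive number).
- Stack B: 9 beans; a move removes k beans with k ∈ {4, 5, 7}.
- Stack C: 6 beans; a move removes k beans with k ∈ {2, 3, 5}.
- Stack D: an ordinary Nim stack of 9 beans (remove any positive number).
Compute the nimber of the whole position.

Stack A is a plain Nim stack of size 5, so its Grundy value is 5.
Build the Grundy sequence for stack B with g(k) = mex{g(k−s) : s ∈ {4, 5, 7}, s ≤ k}:
k:     0  1  2  3  4  5  6  7  8  9
g(k):  0  0  0  0  1  1  1  1  2  2
So g(9) = 2.
For stack C, compute g(0), g(1), … with moves {2, 3, 5}:
g(0) = mex{} = 0
g(1) = mex{} = 0
g(2) = mex{0} = 1
g(3) = mex{0} = 1
g(4) = mex{0,1} = 2
g(5) = mex{0,1} = 2
g(6) = mex{0,1,2} = 3
So g(6) = 3.
Stack D is a plain Nim stack of size 9, so its Grundy value is 9.
The value of a disjunctive sum is the nim-sum of the parts.
Combined value = 5 ⊕ 2 ⊕ 3 ⊕ 9 = 13.

13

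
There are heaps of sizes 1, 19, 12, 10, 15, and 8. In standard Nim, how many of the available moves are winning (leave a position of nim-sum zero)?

1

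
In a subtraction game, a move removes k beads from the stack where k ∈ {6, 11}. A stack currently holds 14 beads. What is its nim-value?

2

Compute g(0), g(1), … for moves {6, 11}:
g(0) = mex{} = 0
g(1) = mex{} = 0
g(2) = mex{} = 0
g(3) = mex{} = 0
g(4) = mex{} = 0
g(5) = mex{} = 0
g(6) = mex{0} = 1
g(7) = mex{0} = 1
g(8) = mex{0} = 1
g(9) = mex{0} = 1
g(10) = mex{0} = 1
g(11) = mex{0} = 1
g(12) = mex{0,1} = 2
g(13) = mex{0,1} = 2
g(14) = mex{0,1} = 2
So g(14) = 2.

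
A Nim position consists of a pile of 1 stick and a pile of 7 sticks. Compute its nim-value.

6

Compute the nim-sum pairwise:
1 XOR 7 = 6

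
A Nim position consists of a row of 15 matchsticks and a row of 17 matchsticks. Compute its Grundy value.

30

Compute the nim-sum pairwise:
15 ⊕ 17 = 30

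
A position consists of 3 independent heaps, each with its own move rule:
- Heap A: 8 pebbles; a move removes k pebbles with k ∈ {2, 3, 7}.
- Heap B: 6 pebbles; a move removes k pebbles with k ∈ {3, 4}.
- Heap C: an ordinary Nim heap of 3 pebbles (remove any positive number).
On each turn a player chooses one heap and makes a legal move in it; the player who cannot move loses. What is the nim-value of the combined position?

Grundy values for heap A (subtraction set {2, 3, 7}):
g(0) = mex{} = 0
g(1) = mex{} = 0
g(2) = mex{0} = 1
g(3) = mex{0} = 1
g(4) = mex{0,1} = 2
g(5) = mex{1} = 0
g(6) = mex{1,2} = 0
g(7) = mex{0,2} = 1
g(8) = mex{0} = 1
So g(8) = 1.
Build the Grundy sequence for heap B with g(k) = mex{g(k−s) : s ∈ {3, 4}, s ≤ k}:
g(0) = mex{} = 0
g(1) = mex{} = 0
g(2) = mex{} = 0
g(3) = mex{0} = 1
g(4) = mex{0} = 1
g(5) = mex{0} = 1
g(6) = mex{0,1} = 2
So g(6) = 2.
Heap C is a plain Nim heap of size 3, so its Grundy value is 3.
By the Sprague-Grundy theorem, the Grundy value of a sum of independent games is the XOR of the component values.
Combined value = 1 XOR 2 XOR 3 = 0.

0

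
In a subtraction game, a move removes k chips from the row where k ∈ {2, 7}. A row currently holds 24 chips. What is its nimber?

1

Build the Grundy sequence with g(k) = mex{g(k−s) : s ∈ {2, 7}, s ≤ k}:
k:     0  1  2  3  4  5  6  7  8  9 10 11 12 13 14 15 16 17 18 19 20 21 22 23 24
g(k):  0  0  1  1  0  0  1  1  2  0  0  1  1  0  0  1  1  2  0  0  1  1  0  0  1
So g(24) = 1.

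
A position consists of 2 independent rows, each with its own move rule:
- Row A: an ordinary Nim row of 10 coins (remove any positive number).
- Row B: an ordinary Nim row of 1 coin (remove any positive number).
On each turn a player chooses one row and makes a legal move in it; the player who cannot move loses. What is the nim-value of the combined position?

11

Row A is a plain Nim row of size 10, so its Grundy value is 10.
Row B is a plain Nim row of size 1, so its Grundy value is 1.
The value of a disjunctive sum is the nim-sum of the parts.
Combined value = 10 ⊕ 1 = 11.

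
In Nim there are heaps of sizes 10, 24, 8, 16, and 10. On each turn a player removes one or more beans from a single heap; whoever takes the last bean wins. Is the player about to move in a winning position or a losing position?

Bitwise XOR of the heap sizes:
  01010  (10)
  11000  (24)
  01000  (8)
  10000  (16)
  01010  (10)
  -----
  00000  (0)
The nim-sum is 0, so this is a P-position: the player to move is in a losing position under optimal play.

Losing position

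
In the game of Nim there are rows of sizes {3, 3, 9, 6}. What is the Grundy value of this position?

Nim-sum: 3 ^ 3 ^ 9 ^ 6 = 15.

15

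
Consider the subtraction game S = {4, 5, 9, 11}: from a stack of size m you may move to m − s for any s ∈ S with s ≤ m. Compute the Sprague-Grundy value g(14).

3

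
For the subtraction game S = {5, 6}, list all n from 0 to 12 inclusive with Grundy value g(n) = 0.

0, 1, 2, 3, 4, 11, 12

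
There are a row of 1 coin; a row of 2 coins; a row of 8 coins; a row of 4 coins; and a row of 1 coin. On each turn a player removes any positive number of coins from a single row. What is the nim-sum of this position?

14

Bitwise XOR of the heap sizes:
  0001  (1)
  0010  (2)
  1000  (8)
  0100  (4)
  0001  (1)
  ----
  1110  (14)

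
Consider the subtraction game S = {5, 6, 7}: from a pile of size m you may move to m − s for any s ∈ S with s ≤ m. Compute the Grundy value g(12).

0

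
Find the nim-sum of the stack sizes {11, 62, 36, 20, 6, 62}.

61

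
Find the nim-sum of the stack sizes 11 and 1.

10

Write each in binary and XOR column by column:
  1011  (11)
  0001  (1)
  ----
  1010  (10)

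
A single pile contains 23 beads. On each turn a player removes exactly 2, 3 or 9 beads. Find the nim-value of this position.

0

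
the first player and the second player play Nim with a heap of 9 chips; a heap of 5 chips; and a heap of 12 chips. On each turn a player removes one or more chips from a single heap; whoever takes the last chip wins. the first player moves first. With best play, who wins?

the second player wins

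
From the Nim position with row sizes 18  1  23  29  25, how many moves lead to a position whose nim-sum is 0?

0

Compute the nim-sum pairwise:
18 ⊕ 1 = 19
19 ⊕ 23 = 4
4 ⊕ 29 = 25
25 ⊕ 25 = 0
The nim-sum is already 0, so every move leaves a nonzero nim-sum — there are no winning moves.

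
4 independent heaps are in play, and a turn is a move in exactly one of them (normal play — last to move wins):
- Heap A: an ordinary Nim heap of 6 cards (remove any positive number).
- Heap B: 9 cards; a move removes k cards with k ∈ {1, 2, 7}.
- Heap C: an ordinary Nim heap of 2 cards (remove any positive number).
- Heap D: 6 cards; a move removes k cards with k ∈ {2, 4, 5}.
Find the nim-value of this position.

7

Heap A is a plain Nim heap of size 6, so its Grundy value is 6.
Grundy values for heap B (subtraction set {1, 2, 7}):
k:     0  1  2  3  4  5  6  7  8  9
g(k):  0  1  2  0  1  2  0  1  2  0
So g(9) = 0.
Heap C is a plain Nim heap of size 2, so its Grundy value is 2.
Grundy values for heap D (subtraction set {2, 4, 5}):
k:     0  1  2  3  4  5  6
g(k):  0  0  1  1  2  2  3
So g(6) = 3.
By the Sprague-Grundy theorem, the Grundy value of a sum of independent games is the XOR of the component values.
Combined value = 6 XOR 0 XOR 2 XOR 3 = 7.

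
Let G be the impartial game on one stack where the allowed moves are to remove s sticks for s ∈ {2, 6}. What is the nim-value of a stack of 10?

1

Compute g(0), g(1), … for moves {2, 6}:
g(0) = mex{} = 0
g(1) = mex{} = 0
g(2) = mex{0} = 1
g(3) = mex{0} = 1
g(4) = mex{1} = 0
g(5) = mex{1} = 0
g(6) = mex{0} = 1
g(7) = mex{0} = 1
g(8) = mex{1} = 0
g(9) = mex{1} = 0
g(10) = mex{0} = 1
So g(10) = 1.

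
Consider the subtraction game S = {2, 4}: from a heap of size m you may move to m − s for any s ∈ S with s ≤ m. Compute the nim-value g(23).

Compute g(0), g(1), … for moves {2, 4}:
k:     0  1  2  3  4  5  6  7  8  9 10 11 12 13 14 15 16 17 18 19 20 21 22 23
g(k):  0  0  1  1  2  2  0  0  1  1  2  2  0  0  1  1  2  2  0  0  1  1  2  2
So g(23) = 2.

2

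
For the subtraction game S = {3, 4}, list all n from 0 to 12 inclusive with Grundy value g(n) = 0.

Build the Grundy sequence with g(k) = mex{g(k−s) : s ∈ {3, 4}, s ≤ k}:
g(0) = mex{} = 0
g(1) = mex{} = 0
g(2) = mex{} = 0
g(3) = mex{0} = 1
g(4) = mex{0} = 1
g(5) = mex{0} = 1
g(6) = mex{0,1} = 2
g(7) = mex{1} = 0
g(8) = mex{1} = 0
g(9) = mex{1,2} = 0
g(10) = mex{0,2} = 1
g(11) = mex{0} = 1
g(12) = mex{0} = 1
The P-positions (g = 0) in 0..12 are 0, 1, 2, 7, 8, 9.

0, 1, 2, 7, 8, 9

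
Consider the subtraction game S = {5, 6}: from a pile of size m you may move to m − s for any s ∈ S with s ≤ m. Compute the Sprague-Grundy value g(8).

Compute g(0), g(1), … for moves {5, 6}:
k:     0  1  2  3  4  5  6  7  8
g(k):  0  0  0  0  0  1  1  1  1
So g(8) = 1.

1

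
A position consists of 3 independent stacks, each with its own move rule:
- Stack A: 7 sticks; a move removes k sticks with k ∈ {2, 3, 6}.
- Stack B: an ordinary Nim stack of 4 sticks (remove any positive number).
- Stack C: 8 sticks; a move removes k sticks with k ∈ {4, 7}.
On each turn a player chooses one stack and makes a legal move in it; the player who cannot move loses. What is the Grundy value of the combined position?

Grundy values for stack A (subtraction set {2, 3, 6}):
g(0) = mex{} = 0
g(1) = mex{} = 0
g(2) = mex{0} = 1
g(3) = mex{0} = 1
g(4) = mex{0,1} = 2
g(5) = mex{1} = 0
g(6) = mex{0,1,2} = 3
g(7) = mex{0,2} = 1
So g(7) = 1.
Stack B is a plain Nim stack of size 4, so its Grundy value is 4.
Build the Grundy sequence for stack C with g(k) = mex{g(k−s) : s ∈ {4, 7}, s ≤ k}:
g(0) = mex{} = 0
g(1) = mex{} = 0
g(2) = mex{} = 0
g(3) = mex{} = 0
g(4) = mex{0} = 1
g(5) = mex{0} = 1
g(6) = mex{0} = 1
g(7) = mex{0} = 1
g(8) = mex{0,1} = 2
So g(8) = 2.
By the Sprague-Grundy theorem, the Grundy value of a sum of independent games is the XOR of the component values.
Combined value = 1 ⊕ 4 ⊕ 2 = 7.

7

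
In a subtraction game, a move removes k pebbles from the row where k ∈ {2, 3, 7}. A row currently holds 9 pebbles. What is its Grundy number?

Build the Grundy sequence with g(k) = mex{g(k−s) : s ∈ {2, 3, 7}, s ≤ k}:
k:     0  1  2  3  4  5  6  7  8  9
g(k):  0  0  1  1  2  0  0  1  1  2
So g(9) = 2.

2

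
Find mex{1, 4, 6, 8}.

0

0 is not in the set, so the mex is 0.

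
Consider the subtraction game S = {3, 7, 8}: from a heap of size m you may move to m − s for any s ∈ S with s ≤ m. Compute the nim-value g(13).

2

Grundy values for subtraction set {3, 7, 8}:
g(0) = mex{} = 0
g(1) = mex{} = 0
g(2) = mex{} = 0
g(3) = mex{0} = 1
g(4) = mex{0} = 1
g(5) = mex{0} = 1
g(6) = mex{1} = 0
g(7) = mex{0,1} = 2
g(8) = mex{0,1} = 2
g(9) = mex{0} = 1
g(10) = mex{0,1,2} = 3
g(11) = mex{1,2} = 0
g(12) = mex{1} = 0
g(13) = mex{0,1,3} = 2
So g(13) = 2.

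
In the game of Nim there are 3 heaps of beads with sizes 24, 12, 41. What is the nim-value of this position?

Compute the nim-sum pairwise:
24 ⊕ 12 = 20
20 ⊕ 41 = 61

61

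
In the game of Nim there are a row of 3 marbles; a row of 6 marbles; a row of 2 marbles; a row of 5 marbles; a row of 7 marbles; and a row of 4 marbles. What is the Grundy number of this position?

In binary:
  011  (3)
  110  (6)
  010  (2)
  101  (5)
  111  (7)
  100  (4)
  ---
  001  (1)

1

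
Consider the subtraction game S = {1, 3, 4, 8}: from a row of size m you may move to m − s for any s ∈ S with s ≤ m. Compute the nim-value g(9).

0

Compute g(0), g(1), … for moves {1, 3, 4, 8}:
k:     0  1  2  3  4  5  6  7  8  9
g(k):  0  1  0  1  2  3  2  0  1  0
So g(9) = 0.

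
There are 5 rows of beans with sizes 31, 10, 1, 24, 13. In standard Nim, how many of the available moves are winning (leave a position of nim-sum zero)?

3

Compute the nim-sum pairwise:
31 XOR 10 = 21
21 XOR 1 = 20
20 XOR 24 = 12
12 XOR 13 = 1
The overall nim-sum is X = 1. A row of size p has a winning move iff p XOR X < p (reduce it to p XOR X).
  31: 31 XOR 1 = 30 < 31 — winning move (to 30).
  10: 10 XOR 1 = 11 ≥ 10 — no move.
  1: 1 XOR 1 = 0 < 1 — winning move (to 0).
  24: 24 XOR 1 = 25 ≥ 24 — no move.
  13: 13 XOR 1 = 12 < 13 — winning move (to 12).
That gives 3 winning moves.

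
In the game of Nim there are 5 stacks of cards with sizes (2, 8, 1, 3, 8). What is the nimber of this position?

0

Compute the nim-sum pairwise:
2 ⊕ 8 = 10
10 ⊕ 1 = 11
11 ⊕ 3 = 8
8 ⊕ 8 = 0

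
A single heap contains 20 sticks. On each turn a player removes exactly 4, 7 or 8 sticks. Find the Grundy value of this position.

Grundy values for subtraction set {4, 7, 8}:
k:     0  1  2  3  4  5  6  7  8  9 10 11 12 13 14 15 16 17 18 19 20
g(k):  0  0  0  0  1  1  1  1  2  2  2  2  0  0  0  0  1  1  1  1  2
So g(20) = 2.

2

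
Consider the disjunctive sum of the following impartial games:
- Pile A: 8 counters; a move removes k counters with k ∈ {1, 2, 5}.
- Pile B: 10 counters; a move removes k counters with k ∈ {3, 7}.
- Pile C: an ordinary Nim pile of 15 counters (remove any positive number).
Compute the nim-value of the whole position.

13

For pile A, compute g(0), g(1), … with moves {1, 2, 5}:
g(0) = mex{} = 0
g(1) = mex{0} = 1
g(2) = mex{0,1} = 2
g(3) = mex{1,2} = 0
g(4) = mex{0,2} = 1
g(5) = mex{0,1} = 2
g(6) = mex{1,2} = 0
g(7) = mex{0,2} = 1
g(8) = mex{0,1} = 2
So g(8) = 2.
Build the Grundy sequence for pile B with g(k) = mex{g(k−s) : s ∈ {3, 7}, s ≤ k}:
g(0) = mex{} = 0
g(1) = mex{} = 0
g(2) = mex{} = 0
g(3) = mex{0} = 1
g(4) = mex{0} = 1
g(5) = mex{0} = 1
g(6) = mex{1} = 0
g(7) = mex{0,1} = 2
g(8) = mex{0,1} = 2
g(9) = mex{0} = 1
g(10) = mex{1,2} = 0
So g(10) = 0.
Pile C is a plain Nim pile of size 15, so its Grundy value is 15.
By the Sprague-Grundy theorem, the Grundy value of a sum of independent games is the XOR of the component values.
Combined value = 2 ⊕ 0 ⊕ 15 = 13.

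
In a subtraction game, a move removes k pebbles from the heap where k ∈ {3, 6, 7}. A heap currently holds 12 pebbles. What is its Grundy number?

Grundy values for subtraction set {3, 6, 7}:
g(0) = mex{} = 0
g(1) = mex{} = 0
g(2) = mex{} = 0
g(3) = mex{0} = 1
g(4) = mex{0} = 1
g(5) = mex{0} = 1
g(6) = mex{0,1} = 2
g(7) = mex{0,1} = 2
g(8) = mex{0,1} = 2
g(9) = mex{0,1,2} = 3
g(10) = mex{1,2} = 0
g(11) = mex{1,2} = 0
g(12) = mex{1,2,3} = 0
So g(12) = 0.

0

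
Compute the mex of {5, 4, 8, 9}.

0

0 is not in the set, so the mex is 0.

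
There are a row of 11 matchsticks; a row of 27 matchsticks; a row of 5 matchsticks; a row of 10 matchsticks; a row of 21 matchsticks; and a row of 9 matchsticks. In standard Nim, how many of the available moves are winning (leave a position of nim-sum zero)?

3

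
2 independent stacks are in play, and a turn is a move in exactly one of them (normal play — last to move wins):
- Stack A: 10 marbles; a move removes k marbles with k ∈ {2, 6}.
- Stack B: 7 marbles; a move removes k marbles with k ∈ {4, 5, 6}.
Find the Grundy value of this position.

Grundy values for stack A (subtraction set {2, 6}):
k:     0  1  2  3  4  5  6  7  8  9 10
g(k):  0  0  1  1  0  0  1  1  0  0  1
So g(10) = 1.
For stack B, compute g(0), g(1), … with moves {4, 5, 6}:
k:     0  1  2  3  4  5  6  7
g(k):  0  0  0  0  1  1  1  1
So g(7) = 1.
By the Sprague-Grundy theorem, the Grundy value of a sum of independent games is the XOR of the component values.
Combined value = 1 ⊕ 1 = 0.

0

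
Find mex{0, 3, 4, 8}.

0 is in the set but 1 is not, so the mex is 1.

1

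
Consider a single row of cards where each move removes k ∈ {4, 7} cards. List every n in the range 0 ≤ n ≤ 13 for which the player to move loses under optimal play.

Build the Grundy sequence with g(k) = mex{g(k−s) : s ∈ {4, 7}, s ≤ k}:
g(0) = mex{} = 0
g(1) = mex{} = 0
g(2) = mex{} = 0
g(3) = mex{} = 0
g(4) = mex{0} = 1
g(5) = mex{0} = 1
g(6) = mex{0} = 1
g(7) = mex{0} = 1
g(8) = mex{0,1} = 2
g(9) = mex{0,1} = 2
g(10) = mex{0,1} = 2
g(11) = mex{1} = 0
g(12) = mex{1,2} = 0
g(13) = mex{1,2} = 0
The P-positions (g = 0) in 0..13 are 0, 1, 2, 3, 11, 12, 13.

0, 1, 2, 3, 11, 12, 13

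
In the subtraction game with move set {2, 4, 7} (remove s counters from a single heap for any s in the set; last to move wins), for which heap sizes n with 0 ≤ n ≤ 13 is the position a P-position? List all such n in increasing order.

0, 1, 6, 9, 12

Compute g(0), g(1), … for moves {2, 4, 7}:
g(0) = mex{} = 0
g(1) = mex{} = 0
g(2) = mex{0} = 1
g(3) = mex{0} = 1
g(4) = mex{0,1} = 2
g(5) = mex{0,1} = 2
g(6) = mex{1,2} = 0
g(7) = mex{0,1,2} = 3
g(8) = mex{0,2} = 1
g(9) = mex{1,2,3} = 0
g(10) = mex{0,1} = 2
g(11) = mex{0,2,3} = 1
g(12) = mex{1,2} = 0
g(13) = mex{0,1} = 2
The P-positions (g = 0) in 0..13 are 0, 1, 6, 9, 12.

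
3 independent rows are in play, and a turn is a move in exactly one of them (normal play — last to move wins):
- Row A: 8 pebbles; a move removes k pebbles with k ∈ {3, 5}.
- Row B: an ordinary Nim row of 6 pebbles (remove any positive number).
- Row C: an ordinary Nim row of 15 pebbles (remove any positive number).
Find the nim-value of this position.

For row A, compute g(0), g(1), … with moves {3, 5}:
g(0) = mex{} = 0
g(1) = mex{} = 0
g(2) = mex{} = 0
g(3) = mex{0} = 1
g(4) = mex{0} = 1
g(5) = mex{0} = 1
g(6) = mex{0,1} = 2
g(7) = mex{0,1} = 2
g(8) = mex{1} = 0
So g(8) = 0.
Row B is a plain Nim row of size 6, so its Grundy value is 6.
Row C is a plain Nim row of size 15, so its Grundy value is 15.
By the Sprague-Grundy theorem, the Grundy value of a sum of independent games is the XOR of the component values.
Combined value = 0 ⊕ 6 ⊕ 15 = 9.

9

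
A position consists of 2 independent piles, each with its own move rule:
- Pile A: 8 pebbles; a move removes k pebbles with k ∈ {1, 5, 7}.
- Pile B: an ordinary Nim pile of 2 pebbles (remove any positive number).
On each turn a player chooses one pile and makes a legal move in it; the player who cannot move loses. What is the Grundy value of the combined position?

2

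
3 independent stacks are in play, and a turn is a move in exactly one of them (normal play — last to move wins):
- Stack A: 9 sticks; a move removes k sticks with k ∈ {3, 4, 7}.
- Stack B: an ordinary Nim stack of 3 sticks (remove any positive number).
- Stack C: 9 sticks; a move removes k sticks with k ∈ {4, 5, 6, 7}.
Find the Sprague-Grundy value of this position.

2

For stack A, compute g(0), g(1), … with moves {3, 4, 7}:
g(0) = mex{} = 0
g(1) = mex{} = 0
g(2) = mex{} = 0
g(3) = mex{0} = 1
g(4) = mex{0} = 1
g(5) = mex{0} = 1
g(6) = mex{0,1} = 2
g(7) = mex{0,1} = 2
g(8) = mex{0,1} = 2
g(9) = mex{0,1,2} = 3
So g(9) = 3.
Stack B is a plain Nim stack of size 3, so its Grundy value is 3.
Build the Grundy sequence for stack C with g(k) = mex{g(k−s) : s ∈ {4, 5, 6, 7}, s ≤ k}:
k:     0  1  2  3  4  5  6  7  8  9
g(k):  0  0  0  0  1  1  1  1  2  2
So g(9) = 2.
The value of a disjunctive sum is the nim-sum of the parts.
Combined value = 3 XOR 3 XOR 2 = 2.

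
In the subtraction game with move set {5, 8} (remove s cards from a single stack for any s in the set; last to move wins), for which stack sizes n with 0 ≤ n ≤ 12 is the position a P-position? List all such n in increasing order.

0, 1, 2, 3, 4

Build the Grundy sequence with g(k) = mex{g(k−s) : s ∈ {5, 8}, s ≤ k}:
g(0) = mex{} = 0
g(1) = mex{} = 0
g(2) = mex{} = 0
g(3) = mex{} = 0
g(4) = mex{} = 0
g(5) = mex{0} = 1
g(6) = mex{0} = 1
g(7) = mex{0} = 1
g(8) = mex{0} = 1
g(9) = mex{0} = 1
g(10) = mex{0,1} = 2
g(11) = mex{0,1} = 2
g(12) = mex{0,1} = 2
The P-positions (g = 0) in 0..12 are 0, 1, 2, 3, 4.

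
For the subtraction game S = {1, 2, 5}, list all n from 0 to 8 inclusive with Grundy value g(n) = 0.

0, 3, 6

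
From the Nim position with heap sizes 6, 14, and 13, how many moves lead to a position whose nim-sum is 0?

Nim-sum: 6 XOR 14 XOR 13 = 5.
The overall nim-sum is X = 5. A heap of size p has a winning move iff p XOR X < p (reduce it to p XOR X).
  6: 6 XOR 5 = 3 < 6 — winning move (to 3).
  14: 14 XOR 5 = 11 < 14 — winning move (to 11).
  13: 13 XOR 5 = 8 < 13 — winning move (to 8).
That gives 3 winning moves.

3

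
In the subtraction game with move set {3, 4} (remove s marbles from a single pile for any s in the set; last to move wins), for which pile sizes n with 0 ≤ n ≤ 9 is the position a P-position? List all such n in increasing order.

Compute g(0), g(1), … for moves {3, 4}:
g(0) = mex{} = 0
g(1) = mex{} = 0
g(2) = mex{} = 0
g(3) = mex{0} = 1
g(4) = mex{0} = 1
g(5) = mex{0} = 1
g(6) = mex{0,1} = 2
g(7) = mex{1} = 0
g(8) = mex{1} = 0
g(9) = mex{1,2} = 0
The P-positions (g = 0) in 0..9 are 0, 1, 2, 7, 8, 9.

0, 1, 2, 7, 8, 9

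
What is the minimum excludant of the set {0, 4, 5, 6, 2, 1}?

3

The values 0, 1, 2 are all present; 3 is the first non-negative integer missing from the set.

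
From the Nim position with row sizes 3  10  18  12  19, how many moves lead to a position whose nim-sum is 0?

1

Bitwise XOR of the heap sizes:
  00011  (3)
  01010  (10)
  10010  (18)
  01100  (12)
  10011  (19)
  -----
  00100  (4)
The overall nim-sum is X = 4. A row of size p has a winning move iff p XOR X < p (reduce it to p XOR X).
  3: 3 XOR 4 = 7 ≥ 3 — no move.
  10: 10 XOR 4 = 14 ≥ 10 — no move.
  18: 18 XOR 4 = 22 ≥ 18 — no move.
  12: 12 XOR 4 = 8 < 12 — winning move (to 8).
  19: 19 XOR 4 = 23 ≥ 19 — no move.
That gives 1 winning move.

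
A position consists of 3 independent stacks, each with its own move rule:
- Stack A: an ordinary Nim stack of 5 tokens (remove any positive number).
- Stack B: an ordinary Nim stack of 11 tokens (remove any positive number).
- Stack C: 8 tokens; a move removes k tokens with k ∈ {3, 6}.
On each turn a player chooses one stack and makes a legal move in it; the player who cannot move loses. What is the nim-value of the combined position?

12

Stack A is a plain Nim stack of size 5, so its Grundy value is 5.
Stack B is a plain Nim stack of size 11, so its Grundy value is 11.
Build the Grundy sequence for stack C with g(k) = mex{g(k−s) : s ∈ {3, 6}, s ≤ k}:
k:     0  1  2  3  4  5  6  7  8
g(k):  0  0  0  1  1  1  2  2  2
So g(8) = 2.
The value of a disjunctive sum is the nim-sum of the parts.
Combined value = 5 XOR 11 XOR 2 = 12.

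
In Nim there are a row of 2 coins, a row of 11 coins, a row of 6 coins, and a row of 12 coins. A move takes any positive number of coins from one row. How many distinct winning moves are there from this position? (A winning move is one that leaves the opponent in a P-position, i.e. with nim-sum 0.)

In binary:
  0010  (2)
  1011  (11)
  0110  (6)
  1100  (12)
  ----
  0011  (3)
The overall nim-sum is X = 3. A row of size p has a winning move iff p XOR X < p (reduce it to p XOR X).
  2: 2 XOR 3 = 1 < 2 — winning move (to 1).
  11: 11 XOR 3 = 8 < 11 — winning move (to 8).
  6: 6 XOR 3 = 5 < 6 — winning move (to 5).
  12: 12 XOR 3 = 15 ≥ 12 — no move.
That gives 3 winning moves.

3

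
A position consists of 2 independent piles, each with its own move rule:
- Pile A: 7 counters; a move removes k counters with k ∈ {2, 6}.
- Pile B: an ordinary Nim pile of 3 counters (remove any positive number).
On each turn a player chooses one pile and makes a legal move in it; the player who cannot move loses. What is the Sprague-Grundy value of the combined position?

2

Grundy values for pile A (subtraction set {2, 6}):
k:     0  1  2  3  4  5  6  7
g(k):  0  0  1  1  0  0  1  1
So g(7) = 1.
Pile B is a plain Nim pile of size 3, so its Grundy value is 3.
The value of a disjunctive sum is the nim-sum of the parts.
Combined value = 1 ⊕ 3 = 2.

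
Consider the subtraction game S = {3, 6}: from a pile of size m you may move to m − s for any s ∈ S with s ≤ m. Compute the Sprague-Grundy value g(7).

2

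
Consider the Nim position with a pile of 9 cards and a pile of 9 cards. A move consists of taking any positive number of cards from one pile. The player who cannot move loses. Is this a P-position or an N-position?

P-position

In binary:
  1001  (9)
  1001  (9)
  ----
  0000  (0)
The nim-sum is 0, so this is a P-position: the player to move is in a losing position under optimal play.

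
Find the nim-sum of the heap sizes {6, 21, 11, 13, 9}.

Nim-sum: 6 XOR 21 XOR 11 XOR 13 XOR 9 = 28.

28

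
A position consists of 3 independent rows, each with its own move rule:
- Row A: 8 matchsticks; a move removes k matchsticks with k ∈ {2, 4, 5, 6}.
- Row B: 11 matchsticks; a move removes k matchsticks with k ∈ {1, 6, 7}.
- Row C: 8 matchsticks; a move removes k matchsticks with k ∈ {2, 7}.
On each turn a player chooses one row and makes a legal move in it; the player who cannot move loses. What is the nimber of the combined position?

Build the Grundy sequence for row A with g(k) = mex{g(k−s) : s ∈ {2, 4, 5, 6}, s ≤ k}:
k:     0  1  2  3  4  5  6  7  8
g(k):  0  0  1  1  2  2  3  3  0
So g(8) = 0.
Build the Grundy sequence for row B with g(k) = mex{g(k−s) : s ∈ {1, 6, 7}, s ≤ k}:
g(0) = mex{} = 0
g(1) = mex{0} = 1
g(2) = mex{1} = 0
g(3) = mex{0} = 1
g(4) = mex{1} = 0
g(5) = mex{0} = 1
g(6) = mex{0,1} = 2
g(7) = mex{0,1,2} = 3
g(8) = mex{0,1,3} = 2
g(9) = mex{0,1,2} = 3
g(10) = mex{0,1,3} = 2
g(11) = mex{0,1,2} = 3
So g(11) = 3.
Grundy values for row C (subtraction set {2, 7}):
g(0) = mex{} = 0
g(1) = mex{} = 0
g(2) = mex{0} = 1
g(3) = mex{0} = 1
g(4) = mex{1} = 0
g(5) = mex{1} = 0
g(6) = mex{0} = 1
g(7) = mex{0} = 1
g(8) = mex{0,1} = 2
So g(8) = 2.
By the Sprague-Grundy theorem, the Grundy value of a sum of independent games is the XOR of the component values.
Combined value = 0 ⊕ 3 ⊕ 2 = 1.

1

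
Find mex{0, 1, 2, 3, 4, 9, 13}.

5

The values 0, 1, 2, 3, 4 are all present; 5 is the first non-negative integer missing from the set.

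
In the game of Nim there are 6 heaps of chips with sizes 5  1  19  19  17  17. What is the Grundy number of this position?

Nim-sum: 5 ⊕ 1 ⊕ 19 ⊕ 19 ⊕ 17 ⊕ 17 = 4.

4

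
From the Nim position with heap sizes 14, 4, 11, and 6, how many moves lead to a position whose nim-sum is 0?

Nim-sum: 14 ^ 4 ^ 11 ^ 6 = 7.
The overall nim-sum is X = 7. A heap of size p has a winning move iff p XOR X < p (reduce it to p XOR X).
  14: 14 XOR 7 = 9 < 14 — winning move (to 9).
  4: 4 XOR 7 = 3 < 4 — winning move (to 3).
  11: 11 XOR 7 = 12 ≥ 11 — no move.
  6: 6 XOR 7 = 1 < 6 — winning move (to 1).
That gives 3 winning moves.

3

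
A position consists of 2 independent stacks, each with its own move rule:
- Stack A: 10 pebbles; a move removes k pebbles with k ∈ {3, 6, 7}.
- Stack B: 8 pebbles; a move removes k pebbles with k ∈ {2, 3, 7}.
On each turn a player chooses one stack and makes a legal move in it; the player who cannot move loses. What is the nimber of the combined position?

1

Build the Grundy sequence for stack A with g(k) = mex{g(k−s) : s ∈ {3, 6, 7}, s ≤ k}:
k:     0  1  2  3  4  5  6  7  8  9 10
g(k):  0  0  0  1  1  1  2  2  2  3  0
So g(10) = 0.
Build the Grundy sequence for stack B with g(k) = mex{g(k−s) : s ∈ {2, 3, 7}, s ≤ k}:
k:     0  1  2  3  4  5  6  7  8
g(k):  0  0  1  1  2  0  0  1  1
So g(8) = 1.
The value of a disjunctive sum is the nim-sum of the parts.
Combined value = 0 ⊕ 1 = 1.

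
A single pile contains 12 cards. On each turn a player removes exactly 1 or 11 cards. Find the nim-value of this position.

0

Build the Grundy sequence with g(k) = mex{g(k−s) : s ∈ {1, 11}, s ≤ k}:
k:     0  1  2  3  4  5  6  7  8  9 10 11 12
g(k):  0  1  0  1  0  1  0  1  0  1  0  1  0
So g(12) = 0.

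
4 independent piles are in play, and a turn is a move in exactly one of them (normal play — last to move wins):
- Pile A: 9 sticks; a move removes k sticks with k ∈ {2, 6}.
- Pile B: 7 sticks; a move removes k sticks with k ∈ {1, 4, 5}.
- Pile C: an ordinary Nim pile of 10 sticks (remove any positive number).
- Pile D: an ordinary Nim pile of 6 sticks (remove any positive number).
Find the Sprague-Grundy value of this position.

15

Grundy values for pile A (subtraction set {2, 6}):
g(0) = mex{} = 0
g(1) = mex{} = 0
g(2) = mex{0} = 1
g(3) = mex{0} = 1
g(4) = mex{1} = 0
g(5) = mex{1} = 0
g(6) = mex{0} = 1
g(7) = mex{0} = 1
g(8) = mex{1} = 0
g(9) = mex{1} = 0
So g(9) = 0.
Build the Grundy sequence for pile B with g(k) = mex{g(k−s) : s ∈ {1, 4, 5}, s ≤ k}:
g(0) = mex{} = 0
g(1) = mex{0} = 1
g(2) = mex{1} = 0
g(3) = mex{0} = 1
g(4) = mex{0,1} = 2
g(5) = mex{0,1,2} = 3
g(6) = mex{0,1,3} = 2
g(7) = mex{0,1,2} = 3
So g(7) = 3.
Pile C is a plain Nim pile of size 10, so its Grundy value is 10.
Pile D is a plain Nim pile of size 6, so its Grundy value is 6.
By the Sprague-Grundy theorem, the Grundy value of a sum of independent games is the XOR of the component values.
Combined value = 0 XOR 3 XOR 10 XOR 6 = 15.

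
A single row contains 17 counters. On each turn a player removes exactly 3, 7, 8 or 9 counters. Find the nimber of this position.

Build the Grundy sequence with g(k) = mex{g(k−s) : s ∈ {3, 7, 8, 9}, s ≤ k}:
k:     0  1  2  3  4  5  6  7  8  9 10 11 12 13 14 15 16 17
g(k):  0  0  0  1  1  1  0  2  2  1  3  3  0  2  4  1  0  0
So g(17) = 0.

0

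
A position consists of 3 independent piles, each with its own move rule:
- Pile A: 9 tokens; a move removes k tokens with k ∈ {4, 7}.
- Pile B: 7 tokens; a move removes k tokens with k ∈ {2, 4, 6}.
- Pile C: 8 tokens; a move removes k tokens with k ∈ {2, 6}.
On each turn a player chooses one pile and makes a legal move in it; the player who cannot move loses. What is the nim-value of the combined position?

Build the Grundy sequence for pile A with g(k) = mex{g(k−s) : s ∈ {4, 7}, s ≤ k}:
k:     0  1  2  3  4  5  6  7  8  9
g(k):  0  0  0  0  1  1  1  1  2  2
So g(9) = 2.
For pile B, compute g(0), g(1), … with moves {2, 4, 6}:
g(0) = mex{} = 0
g(1) = mex{} = 0
g(2) = mex{0} = 1
g(3) = mex{0} = 1
g(4) = mex{0,1} = 2
g(5) = mex{0,1} = 2
g(6) = mex{0,1,2} = 3
g(7) = mex{0,1,2} = 3
So g(7) = 3.
Grundy values for pile C (subtraction set {2, 6}):
k:     0  1  2  3  4  5  6  7  8
g(k):  0  0  1  1  0  0  1  1  0
So g(8) = 0.
By the Sprague-Grundy theorem, the Grundy value of a sum of independent games is the XOR of the component values.
Combined value = 2 XOR 3 XOR 0 = 1.

1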